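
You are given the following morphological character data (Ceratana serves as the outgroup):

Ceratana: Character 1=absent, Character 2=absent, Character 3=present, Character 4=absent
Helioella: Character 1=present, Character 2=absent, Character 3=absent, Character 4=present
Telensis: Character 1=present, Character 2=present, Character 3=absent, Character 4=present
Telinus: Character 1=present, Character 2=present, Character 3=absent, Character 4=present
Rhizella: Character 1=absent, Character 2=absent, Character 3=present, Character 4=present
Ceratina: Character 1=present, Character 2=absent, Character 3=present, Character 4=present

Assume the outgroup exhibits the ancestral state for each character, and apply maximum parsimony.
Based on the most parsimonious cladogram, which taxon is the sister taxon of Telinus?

Character polarity is set by the outgroup: the derived state is whichever differs from the outgroup's state, so for Character 3 the derived state is 'absent', and for the remaining characters it is 'present'.
Only Ceratina, Helioella, Telensis, and Telinus show the derived state 'present' for Character 1, supporting them as a clade.
Character 2: derived state 'present' in Telensis and Telinus only — synapomorphy for {Telensis, Telinus}.
Character 3: derived state 'absent' in Helioella, Telensis, and Telinus only — synapomorphy for {Helioella, Telensis, Telinus}.
All ingroup taxa share the derived state 'present' for Character 4; it defines the ingroup but does not resolve relationships within it.
Most parsimonious ingroup topology: (((Helioella,(Telensis,Telinus)),Ceratina),Rhizella).
Telinus and Telensis form a cherry on this tree, so they are sister taxa.

Telensis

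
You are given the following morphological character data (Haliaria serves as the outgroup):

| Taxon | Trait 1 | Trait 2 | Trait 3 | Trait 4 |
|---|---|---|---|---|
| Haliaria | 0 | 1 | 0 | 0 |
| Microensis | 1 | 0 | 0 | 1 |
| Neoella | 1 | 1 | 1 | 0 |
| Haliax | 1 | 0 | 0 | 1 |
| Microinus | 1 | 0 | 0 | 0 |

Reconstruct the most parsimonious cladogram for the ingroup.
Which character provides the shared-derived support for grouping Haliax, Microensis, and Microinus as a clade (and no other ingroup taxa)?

Trait 2

Character polarity is set by the outgroup: the derived state is whichever differs from the outgroup's state, so for Trait 2 the derived state is '0', and for the remaining characters it is '1'.
All ingroup taxa share the derived state '1' for Trait 1; it defines the ingroup but does not resolve relationships within it.
Trait 2: derived state '0' in Haliax, Microensis, and Microinus only — synapomorphy for {Haliax, Microensis, Microinus}.
Trait 3 (derived state '1') is unique to Neoella (autapomorphy; uninformative for grouping).
Trait 4: derived state '1' in Haliax and Microensis only — synapomorphy for {Haliax, Microensis}.
Most parsimonious ingroup topology: (((Microensis,Haliax),Microinus),Neoella).
The clade {Haliax, Microensis, Microinus} is supported by Trait 2: its derived state '0' occurs in exactly those taxa and in no other taxon (including the outgroup).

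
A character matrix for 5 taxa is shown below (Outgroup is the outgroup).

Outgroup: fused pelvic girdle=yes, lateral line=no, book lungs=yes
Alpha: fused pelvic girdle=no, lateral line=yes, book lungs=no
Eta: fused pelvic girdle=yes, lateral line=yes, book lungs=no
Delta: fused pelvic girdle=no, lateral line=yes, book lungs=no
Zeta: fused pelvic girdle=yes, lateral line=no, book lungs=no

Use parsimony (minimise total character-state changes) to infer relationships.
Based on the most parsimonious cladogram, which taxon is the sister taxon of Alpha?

Character polarity is set by the outgroup: the derived state is whichever differs from the outgroup's state, so for fused pelvic girdle, book lungs the derived state is 'no', and for the remaining characters it is 'yes'.
fused pelvic girdle (derived state 'no') is shared by Alpha and Delta — a synapomorphy uniting that clade.
Only Alpha, Delta, and Eta show the derived state 'yes' for lateral line, supporting them as a clade.
All ingroup taxa share the derived state 'no' for book lungs; it defines the ingroup but does not resolve relationships within it.
Most parsimonious ingroup topology: (((Alpha,Delta),Eta),Zeta).
Alpha and Delta form a cherry on this tree, so they are sister taxa.

Delta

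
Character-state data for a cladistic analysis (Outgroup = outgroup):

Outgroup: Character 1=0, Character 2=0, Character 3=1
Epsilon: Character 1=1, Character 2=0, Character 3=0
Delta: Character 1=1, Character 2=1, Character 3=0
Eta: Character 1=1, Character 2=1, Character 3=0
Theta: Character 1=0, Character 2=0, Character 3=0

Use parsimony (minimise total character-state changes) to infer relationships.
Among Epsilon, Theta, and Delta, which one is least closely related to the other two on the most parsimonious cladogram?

Character polarity is set by the outgroup: the derived state is whichever differs from the outgroup's state, so for Character 3 the derived state is '0', and for the remaining characters it is '1'.
Only Delta, Epsilon, and Eta show the derived state '1' for Character 1, supporting them as a clade.
Character 2 (derived state '1') is shared by Delta and Eta — a synapomorphy uniting that clade.
All ingroup taxa share the derived state '0' for Character 3; it defines the ingroup but does not resolve relationships within it.
Most parsimonious ingroup topology: ((Epsilon,(Delta,Eta)),Theta).
Delta and Epsilon share a more recent common ancestor with each other than either does with Theta, so Theta is the least closely related of the three.

Theta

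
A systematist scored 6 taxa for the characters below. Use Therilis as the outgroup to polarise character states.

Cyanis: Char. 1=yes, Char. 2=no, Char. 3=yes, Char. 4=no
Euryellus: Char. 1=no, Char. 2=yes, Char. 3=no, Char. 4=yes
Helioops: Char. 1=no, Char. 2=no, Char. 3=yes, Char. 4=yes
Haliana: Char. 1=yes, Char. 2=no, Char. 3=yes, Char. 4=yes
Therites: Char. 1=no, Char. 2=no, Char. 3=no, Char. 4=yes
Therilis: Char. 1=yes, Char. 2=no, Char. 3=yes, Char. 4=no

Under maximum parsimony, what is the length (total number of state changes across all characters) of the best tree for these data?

4

Character polarity is set by the outgroup: the derived state is whichever differs from the outgroup's state, so for Char. 1, Char. 3 the derived state is 'no', and for the remaining characters it is 'yes'.
Only Euryellus, Helioops, and Therites show the derived state 'no' for Char. 1, supporting them as a clade.
Char. 2: derived state 'yes' in Euryellus only — an autapomorphy, so it tells us nothing about relationships among taxa.
Char. 3 (derived state 'no') is shared by Euryellus and Therites — a synapomorphy uniting that clade.
Char. 4: derived state 'yes' in Euryellus, Haliana, Helioops, and Therites only — synapomorphy for {Euryellus, Haliana, Helioops, Therites}.
Most parsimonious ingroup topology: (Cyanis,(((Euryellus,Therites),Helioops),Haliana)).
Changes per character on this tree: Char. 1: 1; Char. 2: 1; Char. 3: 1; Char. 4: 1.
Total = 4.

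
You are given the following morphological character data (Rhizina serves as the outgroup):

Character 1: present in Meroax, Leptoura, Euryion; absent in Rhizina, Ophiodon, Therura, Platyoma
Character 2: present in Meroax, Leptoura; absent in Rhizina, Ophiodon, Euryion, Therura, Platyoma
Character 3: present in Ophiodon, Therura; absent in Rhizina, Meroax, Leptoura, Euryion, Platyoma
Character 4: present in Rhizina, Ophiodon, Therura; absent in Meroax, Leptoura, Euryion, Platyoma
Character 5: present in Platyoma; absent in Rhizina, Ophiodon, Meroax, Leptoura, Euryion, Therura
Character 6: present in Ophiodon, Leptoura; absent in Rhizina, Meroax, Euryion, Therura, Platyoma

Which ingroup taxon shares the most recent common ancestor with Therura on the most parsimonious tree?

Ophiodon

Character polarity is set by the outgroup: the derived state is whichever differs from the outgroup's state, so for Character 4 the derived state is 'absent', and for the remaining characters it is 'present'.
Character 1 (derived state 'present') is shared by Euryion, Leptoura, and Meroax — a synapomorphy uniting that clade.
Only Leptoura and Meroax show the derived state 'present' for Character 2, supporting them as a clade.
Character 3: derived state 'present' in Ophiodon and Therura only — synapomorphy for {Ophiodon, Therura}.
Character 4 (derived state 'absent') is shared by Euryion, Leptoura, Meroax, and Platyoma — a synapomorphy uniting that clade.
Character 5: derived state 'present' in Platyoma only — an autapomorphy, so it tells us nothing about relationships among taxa.
Character 6 (state 'present') occurs in Leptoura and Ophiodon but conflicts with the nesting implied by the other characters — most parsimoniously interpreted as homoplasy.
Most parsimonious ingroup topology: ((Ophiodon,Therura),(((Meroax,Leptoura),Euryion),Platyoma)).
Therura and Ophiodon form a cherry on this tree, so they are sister taxa.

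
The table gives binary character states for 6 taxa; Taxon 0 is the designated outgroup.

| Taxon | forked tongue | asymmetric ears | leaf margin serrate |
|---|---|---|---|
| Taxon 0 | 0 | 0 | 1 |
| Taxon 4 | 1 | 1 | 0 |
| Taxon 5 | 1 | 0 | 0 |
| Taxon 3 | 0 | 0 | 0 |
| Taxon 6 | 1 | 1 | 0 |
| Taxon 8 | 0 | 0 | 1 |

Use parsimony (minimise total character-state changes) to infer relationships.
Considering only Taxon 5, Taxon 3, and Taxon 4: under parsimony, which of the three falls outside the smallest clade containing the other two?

Character polarity is set by the outgroup: the derived state is whichever differs from the outgroup's state, so for leaf margin serrate the derived state is '0', and for the remaining characters it is '1'.
forked tongue: derived state '1' in Taxon 4, Taxon 5, and Taxon 6 only — synapomorphy for {Taxon 4, Taxon 5, Taxon 6}.
asymmetric ears: derived state '1' in Taxon 4 and Taxon 6 only — synapomorphy for {Taxon 4, Taxon 6}.
leaf margin serrate (derived state '0') is shared by Taxon 3, Taxon 4, Taxon 5, and Taxon 6 — a synapomorphy uniting that clade.
Most parsimonious ingroup topology: ((((Taxon 4,Taxon 6),Taxon 5),Taxon 3),Taxon 8).
Taxon 5 and Taxon 4 share a more recent common ancestor with each other than either does with Taxon 3, so Taxon 3 is the least closely related of the three.

Taxon 3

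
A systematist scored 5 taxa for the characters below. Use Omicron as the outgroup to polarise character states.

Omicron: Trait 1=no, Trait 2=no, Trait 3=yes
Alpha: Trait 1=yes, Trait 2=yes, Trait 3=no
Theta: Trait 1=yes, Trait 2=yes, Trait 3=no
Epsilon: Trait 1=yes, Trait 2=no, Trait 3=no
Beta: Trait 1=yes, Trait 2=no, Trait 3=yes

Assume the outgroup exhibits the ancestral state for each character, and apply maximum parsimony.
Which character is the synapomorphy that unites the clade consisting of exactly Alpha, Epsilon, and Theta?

Character polarity is set by the outgroup: the derived state is whichever differs from the outgroup's state, so for Trait 3 the derived state is 'no', and for the remaining characters it is 'yes'.
Trait 1 (derived state 'yes') is shared by all ingroup taxa — unites the whole ingroup.
Trait 2: derived state 'yes' in Alpha and Theta only — synapomorphy for {Alpha, Theta}.
Only Alpha, Epsilon, and Theta show the derived state 'no' for Trait 3, supporting them as a clade.
Most parsimonious ingroup topology: (((Alpha,Theta),Epsilon),Beta).
The clade {Alpha, Epsilon, Theta} is supported by Trait 3: its derived state 'no' occurs in exactly those taxa and in no other taxon (including the outgroup).

Trait 3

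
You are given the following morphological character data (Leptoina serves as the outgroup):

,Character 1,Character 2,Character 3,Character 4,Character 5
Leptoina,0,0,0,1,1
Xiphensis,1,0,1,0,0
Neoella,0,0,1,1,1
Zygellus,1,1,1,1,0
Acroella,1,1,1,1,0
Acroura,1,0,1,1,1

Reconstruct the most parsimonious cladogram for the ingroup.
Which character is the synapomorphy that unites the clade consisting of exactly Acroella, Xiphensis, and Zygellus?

Character polarity is set by the outgroup: the derived state is whichever differs from the outgroup's state, so for Character 4, Character 5 the derived state is '0', and for the remaining characters it is '1'.
Character 1: derived state '1' in Acroella, Acroura, Xiphensis, and Zygellus only — synapomorphy for {Acroella, Acroura, Xiphensis, Zygellus}.
Only Acroella and Zygellus show the derived state '1' for Character 2, supporting them as a clade.
All ingroup taxa share the derived state '1' for Character 3; it defines the ingroup but does not resolve relationships within it.
Character 4 (derived state '0') is unique to Xiphensis (autapomorphy; uninformative for grouping).
Character 5 (derived state '0') is shared by Acroella, Xiphensis, and Zygellus — a synapomorphy uniting that clade.
Most parsimonious ingroup topology: (((Xiphensis,(Zygellus,Acroella)),Acroura),Neoella).
The clade {Acroella, Xiphensis, Zygellus} is supported by Character 5: its derived state '0' occurs in exactly those taxa and in no other taxon (including the outgroup).

Character 5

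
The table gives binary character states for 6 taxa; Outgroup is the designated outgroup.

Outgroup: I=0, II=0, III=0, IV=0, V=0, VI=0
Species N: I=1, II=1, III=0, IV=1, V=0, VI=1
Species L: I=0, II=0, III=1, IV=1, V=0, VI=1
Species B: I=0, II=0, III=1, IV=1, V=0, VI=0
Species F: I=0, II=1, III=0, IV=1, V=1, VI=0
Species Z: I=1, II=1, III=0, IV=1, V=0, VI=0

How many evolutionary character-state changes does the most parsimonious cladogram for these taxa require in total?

The outgroup has state '0' for every character, so '1' is the derived state throughout.
Only Species N and Species Z show the derived state '1' for I, supporting them as a clade.
II (derived state '1') is shared by Species F, Species N, and Species Z — a synapomorphy uniting that clade.
III: derived state '1' in Species B and Species L only — synapomorphy for {Species B, Species L}.
All ingroup taxa share the derived state '1' for IV; it defines the ingroup but does not resolve relationships within it.
V (derived state '1') is unique to Species F (autapomorphy; uninformative for grouping).
VI groups Species L and Species N, which is incompatible with the clades supported by the remaining characters; treating it as convergent (homoplasy) costs fewer steps than any alternative tree.
Most parsimonious ingroup topology: (((Species N,Species Z),Species F),(Species L,Species B)).
Changes per character on this tree: I: 1; II: 1; III: 1; IV: 1; V: 1; VI: 2.
Total = 7.

7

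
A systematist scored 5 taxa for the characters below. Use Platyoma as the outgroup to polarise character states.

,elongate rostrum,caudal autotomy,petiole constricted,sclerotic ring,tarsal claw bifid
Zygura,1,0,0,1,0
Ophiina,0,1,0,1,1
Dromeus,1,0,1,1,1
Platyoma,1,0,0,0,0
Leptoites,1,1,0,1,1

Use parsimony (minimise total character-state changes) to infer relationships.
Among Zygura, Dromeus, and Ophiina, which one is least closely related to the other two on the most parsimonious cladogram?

Character polarity is set by the outgroup: the derived state is whichever differs from the outgroup's state, so for elongate rostrum the derived state is '0', and for the remaining characters it is '1'.
elongate rostrum (derived state '0') is unique to Ophiina (autapomorphy; uninformative for grouping).
Only Leptoites and Ophiina show the derived state '1' for caudal autotomy, supporting them as a clade.
petiole constricted (derived state '1') is unique to Dromeus (autapomorphy; uninformative for grouping).
sclerotic ring (derived state '1') is shared by all ingroup taxa — unites the whole ingroup.
tarsal claw bifid (derived state '1') is shared by Dromeus, Leptoites, and Ophiina — a synapomorphy uniting that clade.
Most parsimonious ingroup topology: ((Dromeus,(Ophiina,Leptoites)),Zygura).
Ophiina and Dromeus share a more recent common ancestor with each other than either does with Zygura, so Zygura is the least closely related of the three.

Zygura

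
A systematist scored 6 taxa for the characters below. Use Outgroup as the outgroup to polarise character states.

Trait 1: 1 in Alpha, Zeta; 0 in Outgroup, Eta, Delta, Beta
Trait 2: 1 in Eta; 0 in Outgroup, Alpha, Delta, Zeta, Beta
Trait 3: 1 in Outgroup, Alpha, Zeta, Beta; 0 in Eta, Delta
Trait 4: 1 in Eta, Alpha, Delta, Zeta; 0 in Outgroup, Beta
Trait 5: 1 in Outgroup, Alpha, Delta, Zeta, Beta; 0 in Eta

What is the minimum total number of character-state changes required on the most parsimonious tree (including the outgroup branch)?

Character polarity is set by the outgroup: the derived state is whichever differs from the outgroup's state, so for Trait 3, Trait 5 the derived state is '0', and for the remaining characters it is '1'.
Only Alpha and Zeta show the derived state '1' for Trait 1, supporting them as a clade.
Trait 2: derived state '1' in Eta only — an autapomorphy, so it tells us nothing about relationships among taxa.
Trait 3 (derived state '0') is shared by Delta and Eta — a synapomorphy uniting that clade.
Trait 4: derived state '1' in Alpha, Delta, Eta, and Zeta only — synapomorphy for {Alpha, Delta, Eta, Zeta}.
Trait 5: derived state '0' in Eta only — an autapomorphy, so it tells us nothing about relationships among taxa.
Most parsimonious ingroup topology: (((Eta,Delta),(Alpha,Zeta)),Beta).
Changes per character on this tree: Trait 1: 1; Trait 2: 1; Trait 3: 1; Trait 4: 1; Trait 5: 1.
Total = 5.

5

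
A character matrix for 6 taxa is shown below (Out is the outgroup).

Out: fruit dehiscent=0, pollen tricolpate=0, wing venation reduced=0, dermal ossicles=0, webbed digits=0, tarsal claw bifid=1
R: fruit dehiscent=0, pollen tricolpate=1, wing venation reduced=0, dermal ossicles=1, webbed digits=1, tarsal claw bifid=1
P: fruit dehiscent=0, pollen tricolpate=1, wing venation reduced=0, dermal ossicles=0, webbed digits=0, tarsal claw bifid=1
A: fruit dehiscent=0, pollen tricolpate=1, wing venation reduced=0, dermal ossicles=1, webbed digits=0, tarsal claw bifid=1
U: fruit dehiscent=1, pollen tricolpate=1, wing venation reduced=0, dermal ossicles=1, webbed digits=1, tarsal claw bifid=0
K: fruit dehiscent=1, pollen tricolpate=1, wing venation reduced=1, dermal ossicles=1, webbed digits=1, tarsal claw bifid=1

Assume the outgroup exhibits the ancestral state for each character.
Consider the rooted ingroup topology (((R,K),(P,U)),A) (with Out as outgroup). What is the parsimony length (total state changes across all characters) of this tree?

Map each character onto (((R,K),(P,U)),A) (rooted by Out) and count the minimum state changes it requires (Fitch parsimony):
fruit dehiscent: 2; pollen tricolpate: 1; wing venation reduced: 1; dermal ossicles: 2; webbed digits: 2; tarsal claw bifid: 1.
Total tree length = 9.

9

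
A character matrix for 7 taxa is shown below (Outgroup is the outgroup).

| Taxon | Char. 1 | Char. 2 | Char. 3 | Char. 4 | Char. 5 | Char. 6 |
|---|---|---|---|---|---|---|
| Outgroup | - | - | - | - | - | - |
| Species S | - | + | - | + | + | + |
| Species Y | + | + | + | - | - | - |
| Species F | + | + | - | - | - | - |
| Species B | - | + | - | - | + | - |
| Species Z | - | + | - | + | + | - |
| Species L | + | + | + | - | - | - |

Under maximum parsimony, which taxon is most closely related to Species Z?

Species S

The outgroup has state '-' for every character, so '+' is the derived state throughout.
Char. 1 (derived state '+') is shared by Species F, Species L, and Species Y — a synapomorphy uniting that clade.
All ingroup taxa share the derived state '+' for Char. 2; it defines the ingroup but does not resolve relationships within it.
Only Species L and Species Y show the derived state '+' for Char. 3, supporting them as a clade.
Only Species S and Species Z show the derived state '+' for Char. 4, supporting them as a clade.
Char. 5 (derived state '+') is shared by Species B, Species S, and Species Z — a synapomorphy uniting that clade.
Char. 6 (derived state '+') is unique to Species S (autapomorphy; uninformative for grouping).
Most parsimonious ingroup topology: (((Species S,Species Z),Species B),((Species Y,Species L),Species F)).
Species Z and Species S form a cherry on this tree, so they are sister taxa.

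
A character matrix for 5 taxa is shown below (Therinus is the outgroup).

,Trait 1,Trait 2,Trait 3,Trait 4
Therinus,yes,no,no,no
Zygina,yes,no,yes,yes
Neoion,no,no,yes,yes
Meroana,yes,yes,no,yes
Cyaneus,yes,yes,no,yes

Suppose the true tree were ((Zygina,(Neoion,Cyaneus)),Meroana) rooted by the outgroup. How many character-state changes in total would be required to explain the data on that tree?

Map each character onto ((Zygina,(Neoion,Cyaneus)),Meroana) (rooted by Therinus) and count the minimum state changes it requires (Fitch parsimony):
Trait 1: 1; Trait 2: 2; Trait 3: 2; Trait 4: 1.
Total tree length = 6.

6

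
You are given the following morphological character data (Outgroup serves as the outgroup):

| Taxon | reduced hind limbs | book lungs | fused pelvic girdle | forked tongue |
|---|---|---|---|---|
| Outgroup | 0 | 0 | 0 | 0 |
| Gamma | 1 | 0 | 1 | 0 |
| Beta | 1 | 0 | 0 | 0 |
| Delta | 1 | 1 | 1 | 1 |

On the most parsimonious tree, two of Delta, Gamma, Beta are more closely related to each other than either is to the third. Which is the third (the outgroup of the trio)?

Beta

The outgroup has state '0' for every character, so '1' is the derived state throughout.
reduced hind limbs (derived state '1') is shared by all ingroup taxa — unites the whole ingroup.
book lungs: derived state '1' in Delta only — an autapomorphy, so it tells us nothing about relationships among taxa.
fused pelvic girdle (derived state '1') is shared by Delta and Gamma — a synapomorphy uniting that clade.
forked tongue (derived state '1') is unique to Delta (autapomorphy; uninformative for grouping).
Most parsimonious ingroup topology: ((Gamma,Delta),Beta).
Delta and Gamma share a more recent common ancestor with each other than either does with Beta, so Beta is the least closely related of the three.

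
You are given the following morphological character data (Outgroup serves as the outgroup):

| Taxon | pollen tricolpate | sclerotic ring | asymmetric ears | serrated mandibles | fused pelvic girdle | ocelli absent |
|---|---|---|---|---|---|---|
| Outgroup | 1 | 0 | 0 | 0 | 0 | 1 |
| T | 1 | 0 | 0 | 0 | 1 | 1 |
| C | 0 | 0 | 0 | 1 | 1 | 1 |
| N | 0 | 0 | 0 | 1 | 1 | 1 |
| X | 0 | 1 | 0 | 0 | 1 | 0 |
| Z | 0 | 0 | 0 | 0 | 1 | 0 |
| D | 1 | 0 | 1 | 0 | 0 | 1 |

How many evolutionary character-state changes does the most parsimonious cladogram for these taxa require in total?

6

Character polarity is set by the outgroup: the derived state is whichever differs from the outgroup's state, so for pollen tricolpate, ocelli absent the derived state is '0', and for the remaining characters it is '1'.
pollen tricolpate (derived state '0') is shared by C, N, X, and Z — a synapomorphy uniting that clade.
sclerotic ring: derived state '1' in X only — an autapomorphy, so it tells us nothing about relationships among taxa.
asymmetric ears: derived state '1' in D only — an autapomorphy, so it tells us nothing about relationships among taxa.
Only C and N show the derived state '1' for serrated mandibles, supporting them as a clade.
Only C, N, T, X, and Z show the derived state '1' for fused pelvic girdle, supporting them as a clade.
Only X and Z show the derived state '0' for ocelli absent, supporting them as a clade.
Most parsimonious ingroup topology: ((T,((C,N),(X,Z))),D).
Changes per character on this tree: pollen tricolpate: 1; sclerotic ring: 1; asymmetric ears: 1; serrated mandibles: 1; fused pelvic girdle: 1; ocelli absent: 1.
Total = 6.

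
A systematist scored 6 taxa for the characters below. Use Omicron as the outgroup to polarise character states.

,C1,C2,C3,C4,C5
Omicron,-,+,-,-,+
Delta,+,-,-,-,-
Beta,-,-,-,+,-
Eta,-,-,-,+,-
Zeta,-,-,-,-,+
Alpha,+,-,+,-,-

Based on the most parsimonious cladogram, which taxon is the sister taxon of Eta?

Beta

Character polarity is set by the outgroup: the derived state is whichever differs from the outgroup's state, so for C2, C5 the derived state is '-', and for the remaining characters it is '+'.
C1: derived state '+' in Alpha and Delta only — synapomorphy for {Alpha, Delta}.
C2 (derived state '-') is shared by all ingroup taxa — unites the whole ingroup.
C3: derived state '+' in Alpha only — an autapomorphy, so it tells us nothing about relationships among taxa.
C4: derived state '+' in Beta and Eta only — synapomorphy for {Beta, Eta}.
C5 (derived state '-') is shared by Alpha, Beta, Delta, and Eta — a synapomorphy uniting that clade.
Most parsimonious ingroup topology: (((Delta,Alpha),(Beta,Eta)),Zeta).
Eta and Beta form a cherry on this tree, so they are sister taxa.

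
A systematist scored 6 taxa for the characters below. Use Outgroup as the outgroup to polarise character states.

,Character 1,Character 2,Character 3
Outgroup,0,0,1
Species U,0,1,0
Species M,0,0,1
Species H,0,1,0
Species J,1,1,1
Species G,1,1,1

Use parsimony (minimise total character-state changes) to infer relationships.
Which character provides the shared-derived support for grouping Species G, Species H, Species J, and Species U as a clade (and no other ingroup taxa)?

Character 2

Character polarity is set by the outgroup: the derived state is whichever differs from the outgroup's state, so for Character 3 the derived state is '0', and for the remaining characters it is '1'.
Character 1 (derived state '1') is shared by Species G and Species J — a synapomorphy uniting that clade.
Only Species G, Species H, Species J, and Species U show the derived state '1' for Character 2, supporting them as a clade.
Character 3 (derived state '0') is shared by Species H and Species U — a synapomorphy uniting that clade.
Most parsimonious ingroup topology: (((Species U,Species H),(Species J,Species G)),Species M).
The clade {Species G, Species H, Species J, Species U} is supported by Character 2: its derived state '1' occurs in exactly those taxa and in no other taxon (including the outgroup).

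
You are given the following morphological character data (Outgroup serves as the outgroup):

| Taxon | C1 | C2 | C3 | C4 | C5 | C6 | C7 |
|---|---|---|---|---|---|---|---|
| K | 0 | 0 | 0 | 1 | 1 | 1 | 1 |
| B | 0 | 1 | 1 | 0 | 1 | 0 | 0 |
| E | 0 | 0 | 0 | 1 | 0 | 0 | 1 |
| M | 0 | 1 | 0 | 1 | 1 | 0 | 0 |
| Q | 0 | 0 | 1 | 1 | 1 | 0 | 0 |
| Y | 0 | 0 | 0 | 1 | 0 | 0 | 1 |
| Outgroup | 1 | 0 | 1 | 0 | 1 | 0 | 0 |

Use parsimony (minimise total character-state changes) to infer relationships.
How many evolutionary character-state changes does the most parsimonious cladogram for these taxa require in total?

8

Character polarity is set by the outgroup: the derived state is whichever differs from the outgroup's state, so for C1, C3, C5 the derived state is '0', and for the remaining characters it is '1'.
All ingroup taxa share the derived state '0' for C1; it defines the ingroup but does not resolve relationships within it.
C2 (state '1') occurs in B and M but conflicts with the nesting implied by the other characters — most parsimoniously interpreted as homoplasy.
Only E, K, M, and Y show the derived state '0' for C3, supporting them as a clade.
C4: derived state '1' in E, K, M, Q, and Y only — synapomorphy for {E, K, M, Q, Y}.
C5 (derived state '0') is shared by E and Y — a synapomorphy uniting that clade.
C6: derived state '1' in K only — an autapomorphy, so it tells us nothing about relationships among taxa.
Only E, K, and Y show the derived state '1' for C7, supporting them as a clade.
Most parsimonious ingroup topology: (((M,((Y,E),K)),Q),B).
Changes per character on this tree: C1: 1; C2: 2; C3: 1; C4: 1; C5: 1; C6: 1; C7: 1.
Total = 8.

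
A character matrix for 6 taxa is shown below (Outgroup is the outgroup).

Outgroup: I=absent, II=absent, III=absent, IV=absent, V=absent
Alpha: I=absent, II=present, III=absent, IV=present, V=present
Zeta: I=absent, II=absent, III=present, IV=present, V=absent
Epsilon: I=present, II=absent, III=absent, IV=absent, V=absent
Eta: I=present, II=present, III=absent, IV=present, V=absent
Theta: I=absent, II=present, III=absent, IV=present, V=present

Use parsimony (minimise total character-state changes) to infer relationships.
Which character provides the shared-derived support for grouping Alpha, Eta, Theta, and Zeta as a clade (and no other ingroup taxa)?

IV

The outgroup has state 'absent' for every character, so 'present' is the derived state throughout.
I (state 'present') occurs in Epsilon and Eta but conflicts with the nesting implied by the other characters — most parsimoniously interpreted as homoplasy.
Only Alpha, Eta, and Theta show the derived state 'present' for II, supporting them as a clade.
III: derived state 'present' in Zeta only — an autapomorphy, so it tells us nothing about relationships among taxa.
IV (derived state 'present') is shared by Alpha, Eta, Theta, and Zeta — a synapomorphy uniting that clade.
V (derived state 'present') is shared by Alpha and Theta — a synapomorphy uniting that clade.
Most parsimonious ingroup topology: ((((Alpha,Theta),Eta),Zeta),Epsilon).
The clade {Alpha, Eta, Theta, Zeta} is supported by IV: its derived state 'present' occurs in exactly those taxa and in no other taxon (including the outgroup).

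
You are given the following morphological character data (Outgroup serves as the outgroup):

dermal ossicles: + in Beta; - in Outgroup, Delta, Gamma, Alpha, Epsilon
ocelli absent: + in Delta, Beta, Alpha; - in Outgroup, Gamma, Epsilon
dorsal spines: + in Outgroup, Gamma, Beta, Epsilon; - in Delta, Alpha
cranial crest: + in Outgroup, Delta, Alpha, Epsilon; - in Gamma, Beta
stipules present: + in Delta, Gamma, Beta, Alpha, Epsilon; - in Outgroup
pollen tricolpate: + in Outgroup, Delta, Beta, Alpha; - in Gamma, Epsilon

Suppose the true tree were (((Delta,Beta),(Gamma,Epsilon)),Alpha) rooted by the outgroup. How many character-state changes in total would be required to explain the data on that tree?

Map each character onto (((Delta,Beta),(Gamma,Epsilon)),Alpha) (rooted by Outgroup) and count the minimum state changes it requires (Fitch parsimony):
dermal ossicles: 1; ocelli absent: 2; dorsal spines: 2; cranial crest: 2; stipules present: 1; pollen tricolpate: 1.
Total tree length = 9.

9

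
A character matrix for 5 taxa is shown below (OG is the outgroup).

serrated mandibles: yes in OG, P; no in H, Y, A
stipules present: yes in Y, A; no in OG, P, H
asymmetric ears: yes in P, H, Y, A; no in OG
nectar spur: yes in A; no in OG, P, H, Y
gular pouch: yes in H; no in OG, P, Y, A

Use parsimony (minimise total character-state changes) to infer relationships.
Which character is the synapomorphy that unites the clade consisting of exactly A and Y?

stipules present

Character polarity is set by the outgroup: the derived state is whichever differs from the outgroup's state, so for serrated mandibles the derived state is 'no', and for the remaining characters it is 'yes'.
serrated mandibles: derived state 'no' in A, H, and Y only — synapomorphy for {A, H, Y}.
stipules present (derived state 'yes') is shared by A and Y — a synapomorphy uniting that clade.
asymmetric ears (derived state 'yes') is shared by all ingroup taxa — unites the whole ingroup.
nectar spur: derived state 'yes' in A only — an autapomorphy, so it tells us nothing about relationships among taxa.
gular pouch: derived state 'yes' in H only — an autapomorphy, so it tells us nothing about relationships among taxa.
Most parsimonious ingroup topology: (P,(H,(Y,A))).
The clade {A, Y} is supported by stipules present: its derived state 'yes' occurs in exactly those taxa and in no other taxon (including the outgroup).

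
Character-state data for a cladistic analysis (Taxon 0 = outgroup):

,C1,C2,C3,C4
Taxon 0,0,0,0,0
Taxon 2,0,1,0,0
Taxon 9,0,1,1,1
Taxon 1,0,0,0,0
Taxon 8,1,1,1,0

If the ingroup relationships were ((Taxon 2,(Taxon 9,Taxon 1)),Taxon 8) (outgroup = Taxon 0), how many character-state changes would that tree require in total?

Map each character onto ((Taxon 2,(Taxon 9,Taxon 1)),Taxon 8) (rooted by Taxon 0) and count the minimum state changes it requires (Fitch parsimony):
C1: 1; C2: 2; C3: 2; C4: 1.
Total tree length = 6.

6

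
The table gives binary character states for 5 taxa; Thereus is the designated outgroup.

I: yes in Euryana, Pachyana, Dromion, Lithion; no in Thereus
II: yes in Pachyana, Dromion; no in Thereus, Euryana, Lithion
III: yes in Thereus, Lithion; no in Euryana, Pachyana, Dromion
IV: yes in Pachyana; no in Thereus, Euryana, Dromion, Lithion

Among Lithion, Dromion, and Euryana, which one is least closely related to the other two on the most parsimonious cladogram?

Character polarity is set by the outgroup: the derived state is whichever differs from the outgroup's state, so for III the derived state is 'no', and for the remaining characters it is 'yes'.
I (derived state 'yes') is shared by all ingroup taxa — unites the whole ingroup.
II: derived state 'yes' in Dromion and Pachyana only — synapomorphy for {Dromion, Pachyana}.
III: derived state 'no' in Dromion, Euryana, and Pachyana only — synapomorphy for {Dromion, Euryana, Pachyana}.
IV: derived state 'yes' in Pachyana only — an autapomorphy, so it tells us nothing about relationships among taxa.
Most parsimonious ingroup topology: ((Euryana,(Pachyana,Dromion)),Lithion).
Euryana and Dromion share a more recent common ancestor with each other than either does with Lithion, so Lithion is the least closely related of the three.

Lithion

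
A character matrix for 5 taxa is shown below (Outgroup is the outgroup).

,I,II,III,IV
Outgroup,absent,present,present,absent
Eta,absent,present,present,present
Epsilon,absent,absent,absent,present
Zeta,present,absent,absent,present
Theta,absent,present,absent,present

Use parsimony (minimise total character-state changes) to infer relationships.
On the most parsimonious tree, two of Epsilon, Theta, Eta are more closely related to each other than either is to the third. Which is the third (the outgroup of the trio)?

Character polarity is set by the outgroup: the derived state is whichever differs from the outgroup's state, so for II, III the derived state is 'absent', and for the remaining characters it is 'present'.
I (derived state 'present') is unique to Zeta (autapomorphy; uninformative for grouping).
II: derived state 'absent' in Epsilon and Zeta only — synapomorphy for {Epsilon, Zeta}.
III: derived state 'absent' in Epsilon, Theta, and Zeta only — synapomorphy for {Epsilon, Theta, Zeta}.
All ingroup taxa share the derived state 'present' for IV; it defines the ingroup but does not resolve relationships within it.
Most parsimonious ingroup topology: (Eta,((Epsilon,Zeta),Theta)).
Theta and Epsilon share a more recent common ancestor with each other than either does with Eta, so Eta is the least closely related of the three.

Eta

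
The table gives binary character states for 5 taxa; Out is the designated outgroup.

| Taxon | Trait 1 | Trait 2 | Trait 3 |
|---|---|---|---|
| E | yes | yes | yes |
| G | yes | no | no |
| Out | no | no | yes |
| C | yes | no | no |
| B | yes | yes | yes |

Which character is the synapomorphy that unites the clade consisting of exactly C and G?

Character polarity is set by the outgroup: the derived state is whichever differs from the outgroup's state, so for Trait 3 the derived state is 'no', and for the remaining characters it is 'yes'.
All ingroup taxa share the derived state 'yes' for Trait 1; it defines the ingroup but does not resolve relationships within it.
Trait 2: derived state 'yes' in B and E only — synapomorphy for {B, E}.
Trait 3 (derived state 'no') is shared by C and G — a synapomorphy uniting that clade.
Most parsimonious ingroup topology: ((C,G),(E,B)).
The clade {C, G} is supported by Trait 3: its derived state 'no' occurs in exactly those taxa and in no other taxon (including the outgroup).

Trait 3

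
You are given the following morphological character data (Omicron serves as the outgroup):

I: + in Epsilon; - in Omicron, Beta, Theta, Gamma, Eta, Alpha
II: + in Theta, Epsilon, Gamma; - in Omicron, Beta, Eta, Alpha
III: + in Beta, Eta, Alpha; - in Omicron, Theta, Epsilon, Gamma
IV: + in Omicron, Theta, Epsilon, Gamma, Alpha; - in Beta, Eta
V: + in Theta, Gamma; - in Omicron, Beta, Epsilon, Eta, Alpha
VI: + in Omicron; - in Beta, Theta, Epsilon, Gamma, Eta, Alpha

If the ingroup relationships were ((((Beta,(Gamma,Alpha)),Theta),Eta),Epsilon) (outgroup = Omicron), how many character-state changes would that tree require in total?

Map each character onto ((((Beta,(Gamma,Alpha)),Theta),Eta),Epsilon) (rooted by Omicron) and count the minimum state changes it requires (Fitch parsimony):
I: 1; II: 3; III: 3; IV: 2; V: 2; VI: 1.
Total tree length = 12.

12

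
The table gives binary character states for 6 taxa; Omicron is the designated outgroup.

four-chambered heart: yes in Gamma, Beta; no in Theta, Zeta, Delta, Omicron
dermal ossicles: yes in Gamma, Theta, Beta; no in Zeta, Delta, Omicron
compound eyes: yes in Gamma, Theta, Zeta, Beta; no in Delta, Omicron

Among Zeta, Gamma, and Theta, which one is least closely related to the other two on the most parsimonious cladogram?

Zeta

The outgroup has state 'no' for every character, so 'yes' is the derived state throughout.
Only Beta and Gamma show the derived state 'yes' for four-chambered heart, supporting them as a clade.
dermal ossicles (derived state 'yes') is shared by Beta, Gamma, and Theta — a synapomorphy uniting that clade.
compound eyes: derived state 'yes' in Beta, Gamma, Theta, and Zeta only — synapomorphy for {Beta, Gamma, Theta, Zeta}.
Most parsimonious ingroup topology: ((Zeta,((Beta,Gamma),Theta)),Delta).
Theta and Gamma share a more recent common ancestor with each other than either does with Zeta, so Zeta is the least closely related of the three.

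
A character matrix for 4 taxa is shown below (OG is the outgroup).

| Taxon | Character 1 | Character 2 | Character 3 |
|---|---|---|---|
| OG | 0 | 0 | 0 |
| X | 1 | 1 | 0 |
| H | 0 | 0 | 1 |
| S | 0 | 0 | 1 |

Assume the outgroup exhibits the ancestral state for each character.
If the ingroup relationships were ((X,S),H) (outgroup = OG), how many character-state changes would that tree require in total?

4

Map each character onto ((X,S),H) (rooted by OG) and count the minimum state changes it requires (Fitch parsimony):
Character 1: 1; Character 2: 1; Character 3: 2.
Total tree length = 4.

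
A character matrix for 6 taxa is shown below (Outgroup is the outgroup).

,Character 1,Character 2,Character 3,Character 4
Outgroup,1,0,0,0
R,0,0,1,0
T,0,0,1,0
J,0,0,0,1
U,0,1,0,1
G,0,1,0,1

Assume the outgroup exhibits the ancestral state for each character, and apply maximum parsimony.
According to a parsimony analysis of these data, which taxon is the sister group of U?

G

Character polarity is set by the outgroup: the derived state is whichever differs from the outgroup's state, so for Character 1 the derived state is '0', and for the remaining characters it is '1'.
Character 1 (derived state '0') is shared by all ingroup taxa — unites the whole ingroup.
Character 2: derived state '1' in G and U only — synapomorphy for {G, U}.
Character 3: derived state '1' in R and T only — synapomorphy for {R, T}.
Character 4: derived state '1' in G, J, and U only — synapomorphy for {G, J, U}.
Most parsimonious ingroup topology: ((R,T),(J,(U,G))).
U and G form a cherry on this tree, so they are sister taxa.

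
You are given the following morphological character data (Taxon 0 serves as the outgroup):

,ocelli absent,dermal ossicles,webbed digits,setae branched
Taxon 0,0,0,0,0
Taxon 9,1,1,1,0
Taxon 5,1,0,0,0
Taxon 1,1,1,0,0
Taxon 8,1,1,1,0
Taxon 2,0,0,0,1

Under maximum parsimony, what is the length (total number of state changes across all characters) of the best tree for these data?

The outgroup has state '0' for every character, so '1' is the derived state throughout.
Only Taxon 1, Taxon 5, Taxon 8, and Taxon 9 show the derived state '1' for ocelli absent, supporting them as a clade.
Only Taxon 1, Taxon 8, and Taxon 9 show the derived state '1' for dermal ossicles, supporting them as a clade.
Only Taxon 8 and Taxon 9 show the derived state '1' for webbed digits, supporting them as a clade.
setae branched: derived state '1' in Taxon 2 only — an autapomorphy, so it tells us nothing about relationships among taxa.
Most parsimonious ingroup topology: ((((Taxon 9,Taxon 8),Taxon 1),Taxon 5),Taxon 2).
Changes per character on this tree: ocelli absent: 1; dermal ossicles: 1; webbed digits: 1; setae branched: 1.
Total = 4.

4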